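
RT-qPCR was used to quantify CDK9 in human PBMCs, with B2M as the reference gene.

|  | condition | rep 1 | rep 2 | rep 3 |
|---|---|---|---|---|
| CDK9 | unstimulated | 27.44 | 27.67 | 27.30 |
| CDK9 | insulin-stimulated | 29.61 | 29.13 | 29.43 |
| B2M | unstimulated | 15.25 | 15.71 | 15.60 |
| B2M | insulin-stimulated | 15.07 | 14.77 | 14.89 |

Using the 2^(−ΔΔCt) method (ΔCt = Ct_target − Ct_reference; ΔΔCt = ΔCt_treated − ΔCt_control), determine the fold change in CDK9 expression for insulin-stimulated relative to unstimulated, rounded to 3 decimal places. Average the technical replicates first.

0.173

Mean Ct: CDK9 unstimulated 27.470; CDK9 insulin-stimulated 29.390; B2M unstimulated 15.520; B2M insulin-stimulated 14.910
ΔCt(unstimulated) = 27.470 − 15.520 = 11.950
ΔCt(insulin-stimulated) = 29.390 − 14.910 = 14.480
ΔΔCt = 14.480 − 11.950 = 2.530
Fold change = 2^(−2.530) = 0.1731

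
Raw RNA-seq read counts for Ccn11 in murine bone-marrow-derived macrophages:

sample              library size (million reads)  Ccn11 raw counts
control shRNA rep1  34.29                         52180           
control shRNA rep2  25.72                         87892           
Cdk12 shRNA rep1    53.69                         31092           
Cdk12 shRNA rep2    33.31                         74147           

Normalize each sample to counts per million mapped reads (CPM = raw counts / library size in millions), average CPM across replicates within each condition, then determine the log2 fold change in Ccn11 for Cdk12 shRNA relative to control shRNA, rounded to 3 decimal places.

-0.816

CPM(control shRNA rep1) = 52180 / 34.29 = 1521.7265
CPM(control shRNA rep2) = 87892 / 25.72 = 3417.2628
CPM(Cdk12 shRNA rep1) = 31092 / 53.69 = 579.1023
CPM(Cdk12 shRNA rep2) = 74147 / 33.31 = 2225.9682
mean CPM(control shRNA) = 2469.4946; mean CPM(Cdk12 shRNA) = 1402.5352
Fold change = 1402.5352 / 2469.4946 = 0.56794
log2(0.56794) = -0.8162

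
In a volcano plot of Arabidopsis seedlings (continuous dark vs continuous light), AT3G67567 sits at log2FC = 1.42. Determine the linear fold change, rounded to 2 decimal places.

Fold change = 2^(1.42) = 2.676

2.68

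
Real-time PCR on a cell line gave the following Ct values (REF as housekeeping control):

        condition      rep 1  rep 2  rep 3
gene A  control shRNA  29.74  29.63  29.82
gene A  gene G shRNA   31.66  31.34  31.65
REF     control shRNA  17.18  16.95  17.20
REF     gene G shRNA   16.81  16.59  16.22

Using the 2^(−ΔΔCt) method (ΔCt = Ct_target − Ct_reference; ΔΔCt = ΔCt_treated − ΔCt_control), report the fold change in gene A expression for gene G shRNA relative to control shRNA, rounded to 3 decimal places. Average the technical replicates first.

Mean Ct: gene A control shRNA 29.730; gene A gene G shRNA 31.550; REF control shRNA 17.110; REF gene G shRNA 16.540
ΔCt(control shRNA) = 29.730 − 17.110 = 12.620
ΔCt(gene G shRNA) = 31.550 − 16.540 = 15.010
ΔΔCt = 15.010 − 12.620 = 2.390
Fold change = 2^(−2.390) = 0.1908

0.191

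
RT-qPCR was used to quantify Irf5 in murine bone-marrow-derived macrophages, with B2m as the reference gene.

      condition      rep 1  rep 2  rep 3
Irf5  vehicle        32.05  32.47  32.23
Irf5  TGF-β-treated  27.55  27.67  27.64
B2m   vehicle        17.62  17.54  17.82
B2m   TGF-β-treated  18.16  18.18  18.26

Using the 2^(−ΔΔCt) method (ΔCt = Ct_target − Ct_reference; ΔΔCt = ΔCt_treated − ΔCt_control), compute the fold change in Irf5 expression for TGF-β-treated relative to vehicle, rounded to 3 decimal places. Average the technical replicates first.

36.002

Mean Ct: Irf5 vehicle 32.250; Irf5 TGF-β-treated 27.620; B2m vehicle 17.660; B2m TGF-β-treated 18.200
ΔCt(vehicle) = 32.250 − 17.660 = 14.590
ΔCt(TGF-β-treated) = 27.620 − 18.200 = 9.420
ΔΔCt = 9.420 − 14.590 = -5.170
Fold change = 2^(−(-5.170)) = 2^5.170 = 36.0019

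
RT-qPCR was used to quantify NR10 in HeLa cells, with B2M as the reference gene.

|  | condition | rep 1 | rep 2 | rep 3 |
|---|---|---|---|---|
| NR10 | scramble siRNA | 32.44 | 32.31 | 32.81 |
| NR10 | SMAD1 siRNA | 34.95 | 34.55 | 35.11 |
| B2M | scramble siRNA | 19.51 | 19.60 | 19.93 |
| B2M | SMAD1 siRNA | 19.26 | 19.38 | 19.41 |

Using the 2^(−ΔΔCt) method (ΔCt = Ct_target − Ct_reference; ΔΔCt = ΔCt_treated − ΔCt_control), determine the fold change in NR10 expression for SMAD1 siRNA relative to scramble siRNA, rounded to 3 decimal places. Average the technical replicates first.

Mean Ct: NR10 scramble siRNA 32.520; NR10 SMAD1 siRNA 34.870; B2M scramble siRNA 19.680; B2M SMAD1 siRNA 19.350
ΔCt(scramble siRNA) = 32.520 − 19.680 = 12.840
ΔCt(SMAD1 siRNA) = 34.870 − 19.350 = 15.520
ΔΔCt = 15.520 − 12.840 = 2.680
Fold change = 2^(−2.680) = 0.1560

0.156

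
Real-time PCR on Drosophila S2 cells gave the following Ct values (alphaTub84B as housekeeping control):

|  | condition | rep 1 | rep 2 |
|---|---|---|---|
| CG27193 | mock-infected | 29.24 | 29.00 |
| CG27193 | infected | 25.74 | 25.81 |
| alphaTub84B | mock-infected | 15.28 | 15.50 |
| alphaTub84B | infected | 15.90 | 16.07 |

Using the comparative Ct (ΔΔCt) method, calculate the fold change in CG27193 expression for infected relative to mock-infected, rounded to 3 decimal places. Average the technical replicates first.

Mean Ct: CG27193 mock-infected 29.120; CG27193 infected 25.775; alphaTub84B mock-infected 15.390; alphaTub84B infected 15.985
ΔCt(mock-infected) = 29.120 − 15.390 = 13.730
ΔCt(infected) = 25.775 − 15.985 = 9.790
ΔΔCt = 9.790 − 13.730 = -3.940
Fold change = 2^(−(-3.940)) = 2^3.940 = 15.3482

15.348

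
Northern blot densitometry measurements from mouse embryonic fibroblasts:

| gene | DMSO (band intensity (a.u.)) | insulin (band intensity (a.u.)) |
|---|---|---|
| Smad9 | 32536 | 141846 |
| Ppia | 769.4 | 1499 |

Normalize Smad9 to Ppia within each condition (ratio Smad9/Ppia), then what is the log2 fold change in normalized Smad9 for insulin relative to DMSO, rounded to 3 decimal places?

Smad9/Ppia (DMSO) = 32536 / 769.4 = 42.287
Smad9/Ppia (insulin) = 141846 / 1499 = 94.627
Fold change = 94.627 / 42.287 = 2.2377
log2(2.2377) = 1.1620

1.162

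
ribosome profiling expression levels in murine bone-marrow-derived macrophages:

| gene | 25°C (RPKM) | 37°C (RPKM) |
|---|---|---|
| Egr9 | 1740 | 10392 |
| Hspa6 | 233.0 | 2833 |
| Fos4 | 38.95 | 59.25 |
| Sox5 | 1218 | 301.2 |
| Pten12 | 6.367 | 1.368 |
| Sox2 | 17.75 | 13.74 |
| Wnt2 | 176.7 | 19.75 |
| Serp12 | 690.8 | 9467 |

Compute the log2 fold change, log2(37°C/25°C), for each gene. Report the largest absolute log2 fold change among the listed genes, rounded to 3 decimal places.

3.777

log2(10392/1740) = 2.578  (Egr9)
log2(2833/233.0) = 3.604  (Hspa6)
log2(59.25/38.95) = 0.605  (Fos4)
log2(301.2/1218) = -2.016  (Sox5)
log2(1.368/6.367) = -2.219  (Pten12)
log2(13.74/17.75) = -0.369  (Sox2)
log2(19.75/176.7) = -3.161  (Wnt2)
log2(9467/690.8) = 3.777  (Serp12)
The largest magnitude belongs to Serp12.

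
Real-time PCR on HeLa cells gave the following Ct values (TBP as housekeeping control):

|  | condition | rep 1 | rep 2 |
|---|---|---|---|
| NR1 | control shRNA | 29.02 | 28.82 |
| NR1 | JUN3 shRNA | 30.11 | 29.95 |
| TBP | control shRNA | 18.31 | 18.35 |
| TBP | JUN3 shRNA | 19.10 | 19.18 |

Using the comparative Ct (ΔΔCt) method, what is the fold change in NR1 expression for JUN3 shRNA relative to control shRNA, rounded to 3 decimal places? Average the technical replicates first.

0.812

Mean Ct: NR1 control shRNA 28.920; NR1 JUN3 shRNA 30.030; TBP control shRNA 18.330; TBP JUN3 shRNA 19.140
ΔCt(control shRNA) = 28.920 − 18.330 = 10.590
ΔCt(JUN3 shRNA) = 30.030 − 19.140 = 10.890
ΔΔCt = 10.890 − 10.590 = 0.300
Fold change = 2^(−0.300) = 0.8123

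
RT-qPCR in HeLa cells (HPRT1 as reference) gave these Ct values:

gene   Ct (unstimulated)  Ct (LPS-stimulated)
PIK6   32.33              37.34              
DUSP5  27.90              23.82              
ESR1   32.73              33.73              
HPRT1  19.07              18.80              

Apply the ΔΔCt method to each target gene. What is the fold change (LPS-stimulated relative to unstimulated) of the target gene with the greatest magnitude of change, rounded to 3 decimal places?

PIK6: ΔΔCt = (37.34−18.80) − (32.33−19.07) = 18.54 − 13.26 = 5.28; fold change = 2^-5.28 = 0.026
DUSP5: ΔΔCt = (23.82−18.80) − (27.90−19.07) = 5.02 − 8.83 = -3.81; fold change = 2^3.81 = 14.026
ESR1: ΔΔCt = (33.73−18.80) − (32.73−19.07) = 14.93 − 13.66 = 1.27; fold change = 2^-1.27 = 0.415
PIK6 has the largest |ΔΔCt| = 5.28.

0.026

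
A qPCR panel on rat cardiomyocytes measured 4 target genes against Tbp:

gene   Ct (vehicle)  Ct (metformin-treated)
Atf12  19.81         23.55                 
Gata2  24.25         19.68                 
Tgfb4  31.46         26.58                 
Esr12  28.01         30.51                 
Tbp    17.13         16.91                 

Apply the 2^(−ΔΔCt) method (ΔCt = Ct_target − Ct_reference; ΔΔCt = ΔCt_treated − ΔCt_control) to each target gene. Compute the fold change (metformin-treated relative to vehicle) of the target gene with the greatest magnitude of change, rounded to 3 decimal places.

25.281

Atf12: ΔΔCt = (23.55−16.91) − (19.81−17.13) = 6.64 − 2.68 = 3.96; fold change = 2^-3.96 = 0.064
Gata2: ΔΔCt = (19.68−16.91) − (24.25−17.13) = 2.77 − 7.12 = -4.35; fold change = 2^4.35 = 20.393
Tgfb4: ΔΔCt = (26.58−16.91) − (31.46−17.13) = 9.67 − 14.33 = -4.66; fold change = 2^4.66 = 25.281
Esr12: ΔΔCt = (30.51−16.91) − (28.01−17.13) = 13.60 − 10.88 = 2.72; fold change = 2^-2.72 = 0.152
Tgfb4 has the largest |ΔΔCt| = 4.66.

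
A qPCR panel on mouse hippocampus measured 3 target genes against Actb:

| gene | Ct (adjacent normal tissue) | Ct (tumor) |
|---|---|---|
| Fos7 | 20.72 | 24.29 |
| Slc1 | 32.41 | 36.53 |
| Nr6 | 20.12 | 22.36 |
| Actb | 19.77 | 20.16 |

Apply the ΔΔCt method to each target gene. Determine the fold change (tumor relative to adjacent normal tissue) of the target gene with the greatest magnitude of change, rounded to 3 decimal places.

Fos7: ΔΔCt = (24.29−20.16) − (20.72−19.77) = 4.13 − 0.95 = 3.18; fold change = 2^-3.18 = 0.110
Slc1: ΔΔCt = (36.53−20.16) − (32.41−19.77) = 16.37 − 12.64 = 3.73; fold change = 2^-3.73 = 0.075
Nr6: ΔΔCt = (22.36−20.16) − (20.12−19.77) = 2.20 − 0.35 = 1.85; fold change = 2^-1.85 = 0.277
Slc1 has the largest |ΔΔCt| = 3.73.

0.075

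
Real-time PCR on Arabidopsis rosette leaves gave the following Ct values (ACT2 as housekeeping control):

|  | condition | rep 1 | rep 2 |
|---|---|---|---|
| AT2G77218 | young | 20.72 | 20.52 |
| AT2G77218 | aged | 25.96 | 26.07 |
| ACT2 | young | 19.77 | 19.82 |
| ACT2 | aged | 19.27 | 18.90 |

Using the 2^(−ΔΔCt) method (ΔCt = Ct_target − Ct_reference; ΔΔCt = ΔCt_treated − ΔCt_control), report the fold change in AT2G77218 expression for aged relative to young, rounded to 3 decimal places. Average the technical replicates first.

0.015

Mean Ct: AT2G77218 young 20.620; AT2G77218 aged 26.015; ACT2 young 19.795; ACT2 aged 19.085
ΔCt(young) = 20.620 − 19.795 = 0.825
ΔCt(aged) = 26.015 − 19.085 = 6.930
ΔΔCt = 6.930 − 0.825 = 6.105
Fold change = 2^(−6.105) = 0.0145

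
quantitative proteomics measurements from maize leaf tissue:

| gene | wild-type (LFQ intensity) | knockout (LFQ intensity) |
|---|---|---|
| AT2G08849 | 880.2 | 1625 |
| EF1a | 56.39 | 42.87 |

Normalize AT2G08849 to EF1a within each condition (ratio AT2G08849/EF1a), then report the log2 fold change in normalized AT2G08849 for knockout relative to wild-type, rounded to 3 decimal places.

1.280

AT2G08849/EF1a (wild-type) = 880.2 / 56.39 = 15.609
AT2G08849/EF1a (knockout) = 1625 / 42.87 = 37.905
Fold change = 37.905 / 15.609 = 2.4284
log2(2.4284) = 1.2800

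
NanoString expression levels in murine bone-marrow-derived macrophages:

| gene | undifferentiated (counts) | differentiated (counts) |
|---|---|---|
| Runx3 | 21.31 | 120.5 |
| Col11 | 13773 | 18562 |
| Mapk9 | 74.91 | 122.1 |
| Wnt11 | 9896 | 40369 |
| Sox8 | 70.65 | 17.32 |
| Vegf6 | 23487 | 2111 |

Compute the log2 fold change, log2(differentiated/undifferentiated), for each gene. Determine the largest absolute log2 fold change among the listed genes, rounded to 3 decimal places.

log2(120.5/21.31) = 2.499  (Runx3)
log2(18562/13773) = 0.431  (Col11)
log2(122.1/74.91) = 0.705  (Mapk9)
log2(40369/9896) = 2.028  (Wnt11)
log2(17.32/70.65) = -2.028  (Sox8)
log2(2111/23487) = -3.476  (Vegf6)
The largest magnitude belongs to Vegf6.

3.476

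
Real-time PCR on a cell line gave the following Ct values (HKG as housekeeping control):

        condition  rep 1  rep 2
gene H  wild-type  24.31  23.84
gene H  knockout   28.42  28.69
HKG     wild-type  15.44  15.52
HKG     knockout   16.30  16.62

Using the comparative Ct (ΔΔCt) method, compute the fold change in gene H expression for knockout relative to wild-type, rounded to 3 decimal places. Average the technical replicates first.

Mean Ct: gene H wild-type 24.075; gene H knockout 28.555; HKG wild-type 15.480; HKG knockout 16.460
ΔCt(wild-type) = 24.075 − 15.480 = 8.595
ΔCt(knockout) = 28.555 − 16.460 = 12.095
ΔΔCt = 12.095 − 8.595 = 3.500
Fold change = 2^(−3.500) = 0.0884

0.088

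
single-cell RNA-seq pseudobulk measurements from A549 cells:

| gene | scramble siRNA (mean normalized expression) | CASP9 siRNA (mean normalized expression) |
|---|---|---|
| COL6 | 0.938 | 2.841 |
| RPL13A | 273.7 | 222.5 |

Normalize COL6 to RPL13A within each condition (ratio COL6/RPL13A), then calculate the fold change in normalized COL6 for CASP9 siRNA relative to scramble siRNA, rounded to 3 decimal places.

3.726

COL6/RPL13A (scramble siRNA) = 0.938 / 273.7 = 0.0034271
COL6/RPL13A (CASP9 siRNA) = 2.841 / 222.5 = 0.012769
Fold change = 0.012769 / 0.0034271 = 3.7257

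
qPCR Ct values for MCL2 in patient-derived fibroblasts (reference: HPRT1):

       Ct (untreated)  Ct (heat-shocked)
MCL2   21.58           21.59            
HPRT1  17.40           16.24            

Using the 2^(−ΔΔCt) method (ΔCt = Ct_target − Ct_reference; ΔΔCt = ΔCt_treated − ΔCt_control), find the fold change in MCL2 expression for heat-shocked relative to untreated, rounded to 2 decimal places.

0.44

ΔCt(untreated) = 21.580 − 17.400 = 4.180
ΔCt(heat-shocked) = 21.590 − 16.240 = 5.350
ΔΔCt = 5.350 − 4.180 = 1.170
Fold change = 2^(−1.170) = 0.444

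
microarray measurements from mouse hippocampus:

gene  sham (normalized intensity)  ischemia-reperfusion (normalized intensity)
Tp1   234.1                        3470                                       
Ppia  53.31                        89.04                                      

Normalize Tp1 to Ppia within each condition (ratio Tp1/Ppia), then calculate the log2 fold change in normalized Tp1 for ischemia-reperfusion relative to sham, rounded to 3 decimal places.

3.150

Tp1/Ppia (sham) = 234.1 / 53.31 = 4.3913
Tp1/Ppia (ischemia-reperfusion) = 3470 / 89.04 = 38.971
Fold change = 38.971 / 4.3913 = 8.8747
log2(8.8747) = 3.1497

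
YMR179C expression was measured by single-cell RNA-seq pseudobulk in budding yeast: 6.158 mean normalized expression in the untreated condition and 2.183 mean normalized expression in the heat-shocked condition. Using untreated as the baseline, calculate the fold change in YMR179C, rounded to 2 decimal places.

0.35

Fold change = 2.183 / 6.158 = 0.354
YMR179C is downregulated.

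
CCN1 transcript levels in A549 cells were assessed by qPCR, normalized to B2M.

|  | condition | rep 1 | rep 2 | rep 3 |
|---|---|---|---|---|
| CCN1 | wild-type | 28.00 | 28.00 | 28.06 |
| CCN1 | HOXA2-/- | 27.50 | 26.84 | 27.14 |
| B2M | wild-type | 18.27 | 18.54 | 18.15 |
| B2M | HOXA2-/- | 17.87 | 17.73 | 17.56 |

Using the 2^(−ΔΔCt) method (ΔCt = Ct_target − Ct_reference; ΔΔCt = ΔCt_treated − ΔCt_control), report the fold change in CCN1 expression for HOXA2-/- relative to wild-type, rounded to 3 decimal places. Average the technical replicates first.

1.197

Mean Ct: CCN1 wild-type 28.020; CCN1 HOXA2-/- 27.160; B2M wild-type 18.320; B2M HOXA2-/- 17.720
ΔCt(wild-type) = 28.020 − 18.320 = 9.700
ΔCt(HOXA2-/-) = 27.160 − 17.720 = 9.440
ΔΔCt = 9.440 − 9.700 = -0.260
Fold change = 2^(−(-0.260)) = 2^0.260 = 1.1975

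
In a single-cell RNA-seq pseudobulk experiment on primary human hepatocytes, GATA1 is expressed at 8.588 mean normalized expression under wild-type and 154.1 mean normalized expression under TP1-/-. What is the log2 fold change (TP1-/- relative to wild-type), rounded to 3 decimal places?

4.165

Fold change = 154.1 / 8.588 = 17.9436
log2(17.9436) = 4.1654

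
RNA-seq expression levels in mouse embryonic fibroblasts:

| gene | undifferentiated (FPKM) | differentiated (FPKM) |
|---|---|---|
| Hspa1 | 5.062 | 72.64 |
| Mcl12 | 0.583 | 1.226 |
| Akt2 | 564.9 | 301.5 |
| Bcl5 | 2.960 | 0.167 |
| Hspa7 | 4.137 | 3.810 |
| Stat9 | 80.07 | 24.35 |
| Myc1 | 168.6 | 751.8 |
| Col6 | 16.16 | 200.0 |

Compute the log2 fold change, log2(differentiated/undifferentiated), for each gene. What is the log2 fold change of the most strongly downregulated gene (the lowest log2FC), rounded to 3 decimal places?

log2(72.64/5.062) = 3.843  (Hspa1)
log2(1.226/0.583) = 1.072  (Mcl12)
log2(301.5/564.9) = -0.906  (Akt2)
log2(0.167/2.960) = -4.148  (Bcl5)
log2(3.810/4.137) = -0.119  (Hspa7)
log2(24.35/80.07) = -1.717  (Stat9)
log2(751.8/168.6) = 2.157  (Myc1)
log2(200.0/16.16) = 3.630  (Col6)
Bcl5 is most strongly downregulated.

-4.148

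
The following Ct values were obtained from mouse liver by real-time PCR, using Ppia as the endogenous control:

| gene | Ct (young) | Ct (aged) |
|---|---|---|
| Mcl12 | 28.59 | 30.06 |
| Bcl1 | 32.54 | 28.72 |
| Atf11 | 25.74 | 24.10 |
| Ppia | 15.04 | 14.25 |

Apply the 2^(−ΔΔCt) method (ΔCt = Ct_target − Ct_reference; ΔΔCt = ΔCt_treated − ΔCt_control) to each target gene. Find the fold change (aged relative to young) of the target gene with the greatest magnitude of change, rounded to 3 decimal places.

Mcl12: ΔΔCt = (30.06−14.25) − (28.59−15.04) = 15.81 − 13.55 = 2.26; fold change = 2^-2.26 = 0.209
Bcl1: ΔΔCt = (28.72−14.25) − (32.54−15.04) = 14.47 − 17.50 = -3.03; fold change = 2^3.03 = 8.168
Atf11: ΔΔCt = (24.10−14.25) − (25.74−15.04) = 9.85 − 10.70 = -0.85; fold change = 2^0.85 = 1.803
Bcl1 has the largest |ΔΔCt| = 3.03.

8.168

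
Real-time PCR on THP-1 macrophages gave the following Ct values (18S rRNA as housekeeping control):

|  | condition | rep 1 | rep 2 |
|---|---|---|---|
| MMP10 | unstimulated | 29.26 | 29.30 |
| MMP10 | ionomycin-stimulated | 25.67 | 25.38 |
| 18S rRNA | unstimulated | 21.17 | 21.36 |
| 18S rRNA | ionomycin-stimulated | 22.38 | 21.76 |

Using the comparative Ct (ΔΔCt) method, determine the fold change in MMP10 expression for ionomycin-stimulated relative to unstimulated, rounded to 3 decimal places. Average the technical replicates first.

Mean Ct: MMP10 unstimulated 29.280; MMP10 ionomycin-stimulated 25.525; 18S rRNA unstimulated 21.265; 18S rRNA ionomycin-stimulated 22.070
ΔCt(unstimulated) = 29.280 − 21.265 = 8.015
ΔCt(ionomycin-stimulated) = 25.525 − 22.070 = 3.455
ΔΔCt = 3.455 − 8.015 = -4.560
Fold change = 2^(−(-4.560)) = 2^4.560 = 23.5883

23.588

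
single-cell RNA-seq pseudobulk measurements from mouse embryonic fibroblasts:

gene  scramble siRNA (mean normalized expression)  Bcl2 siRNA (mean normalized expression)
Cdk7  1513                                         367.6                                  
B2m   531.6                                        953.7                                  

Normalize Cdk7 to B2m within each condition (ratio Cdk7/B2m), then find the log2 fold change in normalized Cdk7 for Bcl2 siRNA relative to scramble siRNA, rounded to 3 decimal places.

Cdk7/B2m (scramble siRNA) = 1513 / 531.6 = 2.8461
Cdk7/B2m (Bcl2 siRNA) = 367.6 / 953.7 = 0.38545
Fold change = 0.38545 / 2.8461 = 0.1354
log2(0.1354) = -2.8844

-2.884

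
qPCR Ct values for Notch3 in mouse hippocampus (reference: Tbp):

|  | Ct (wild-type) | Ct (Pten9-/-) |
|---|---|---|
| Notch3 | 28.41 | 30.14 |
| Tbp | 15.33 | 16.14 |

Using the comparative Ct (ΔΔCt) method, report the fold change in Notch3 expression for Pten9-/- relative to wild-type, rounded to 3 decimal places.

ΔCt(wild-type) = 28.410 − 15.330 = 13.080
ΔCt(Pten9-/-) = 30.140 − 16.140 = 14.000
ΔΔCt = 14.000 − 13.080 = 0.920
Fold change = 2^(−0.920) = 0.5285

0.529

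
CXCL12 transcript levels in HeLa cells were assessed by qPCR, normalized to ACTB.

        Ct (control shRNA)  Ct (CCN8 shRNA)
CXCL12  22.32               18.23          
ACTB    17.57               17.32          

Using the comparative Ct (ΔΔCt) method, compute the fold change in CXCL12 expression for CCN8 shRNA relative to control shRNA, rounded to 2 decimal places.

14.32

ΔCt(control shRNA) = 22.320 − 17.570 = 4.750
ΔCt(CCN8 shRNA) = 18.230 − 17.320 = 0.910
ΔΔCt = 0.910 − 4.750 = -3.840
Fold change = 2^(−(-3.840)) = 2^3.840 = 14.320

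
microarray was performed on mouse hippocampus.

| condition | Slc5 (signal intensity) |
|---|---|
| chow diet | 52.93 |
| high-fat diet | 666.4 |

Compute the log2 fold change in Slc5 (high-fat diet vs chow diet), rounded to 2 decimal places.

Fold change = 666.4 / 52.93 = 12.5902
log2(12.5902) = 3.654

3.65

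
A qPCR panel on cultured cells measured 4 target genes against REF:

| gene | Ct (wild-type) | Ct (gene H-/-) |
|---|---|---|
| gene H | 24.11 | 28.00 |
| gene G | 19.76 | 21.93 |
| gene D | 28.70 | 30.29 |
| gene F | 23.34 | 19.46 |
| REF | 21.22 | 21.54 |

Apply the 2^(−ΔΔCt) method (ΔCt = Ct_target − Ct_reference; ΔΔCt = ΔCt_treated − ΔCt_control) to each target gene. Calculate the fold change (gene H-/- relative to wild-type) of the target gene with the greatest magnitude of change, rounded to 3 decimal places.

gene H: ΔΔCt = (28.00−21.54) − (24.11−21.22) = 6.46 − 2.89 = 3.57; fold change = 2^-3.57 = 0.084
gene G: ΔΔCt = (21.93−21.54) − (19.76−21.22) = 0.39 − (-1.46) = 1.85; fold change = 2^-1.85 = 0.277
gene D: ΔΔCt = (30.29−21.54) − (28.70−21.22) = 8.75 − 7.48 = 1.27; fold change = 2^-1.27 = 0.415
gene F: ΔΔCt = (19.46−21.54) − (23.34−21.22) = -2.08 − 2.12 = -4.20; fold change = 2^4.20 = 18.379
gene F has the largest |ΔΔCt| = 4.20.

18.379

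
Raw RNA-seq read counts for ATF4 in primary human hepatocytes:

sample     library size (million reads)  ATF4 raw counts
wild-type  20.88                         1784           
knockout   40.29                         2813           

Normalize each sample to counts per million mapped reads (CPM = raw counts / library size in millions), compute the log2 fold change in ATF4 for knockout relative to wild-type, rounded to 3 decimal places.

-0.291

CPM(wild-type) = 1784 / 20.88 = 85.4406
CPM(knockout) = 2813 / 40.29 = 69.8188
Fold change = 69.8188 / 85.4406 = 0.81716
log2(0.81716) = -0.2913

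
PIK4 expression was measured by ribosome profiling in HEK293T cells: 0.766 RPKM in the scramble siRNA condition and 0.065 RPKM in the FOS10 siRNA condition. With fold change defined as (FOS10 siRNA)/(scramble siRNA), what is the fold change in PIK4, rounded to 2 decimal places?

0.08

Fold change = 0.065 / 0.766 = 0.085
PIK4 is downregulated.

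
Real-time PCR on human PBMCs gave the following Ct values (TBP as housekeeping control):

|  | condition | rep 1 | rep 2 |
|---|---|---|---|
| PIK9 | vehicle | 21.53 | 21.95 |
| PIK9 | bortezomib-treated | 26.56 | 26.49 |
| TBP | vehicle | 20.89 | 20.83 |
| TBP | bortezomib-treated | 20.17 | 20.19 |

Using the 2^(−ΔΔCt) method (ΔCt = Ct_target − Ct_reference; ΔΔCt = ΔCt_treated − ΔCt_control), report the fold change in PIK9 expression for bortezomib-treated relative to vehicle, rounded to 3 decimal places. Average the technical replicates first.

0.023

Mean Ct: PIK9 vehicle 21.740; PIK9 bortezomib-treated 26.525; TBP vehicle 20.860; TBP bortezomib-treated 20.180
ΔCt(vehicle) = 21.740 − 20.860 = 0.880
ΔCt(bortezomib-treated) = 26.525 − 20.180 = 6.345
ΔΔCt = 6.345 − 0.880 = 5.465
Fold change = 2^(−5.465) = 0.0226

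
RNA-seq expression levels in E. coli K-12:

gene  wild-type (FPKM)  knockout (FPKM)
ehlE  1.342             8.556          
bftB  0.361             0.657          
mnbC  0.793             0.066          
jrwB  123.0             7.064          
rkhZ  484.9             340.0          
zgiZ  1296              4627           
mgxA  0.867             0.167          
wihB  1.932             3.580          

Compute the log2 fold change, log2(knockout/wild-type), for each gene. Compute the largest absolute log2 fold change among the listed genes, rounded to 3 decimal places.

4.122

log2(8.556/1.342) = 2.673  (ehlE)
log2(0.657/0.361) = 0.864  (bftB)
log2(0.066/0.793) = -3.587  (mnbC)
log2(7.064/123.0) = -4.122  (jrwB)
log2(340.0/484.9) = -0.512  (rkhZ)
log2(4627/1296) = 1.836  (zgiZ)
log2(0.167/0.867) = -2.376  (mgxA)
log2(3.580/1.932) = 0.890  (wihB)
The largest magnitude belongs to jrwB.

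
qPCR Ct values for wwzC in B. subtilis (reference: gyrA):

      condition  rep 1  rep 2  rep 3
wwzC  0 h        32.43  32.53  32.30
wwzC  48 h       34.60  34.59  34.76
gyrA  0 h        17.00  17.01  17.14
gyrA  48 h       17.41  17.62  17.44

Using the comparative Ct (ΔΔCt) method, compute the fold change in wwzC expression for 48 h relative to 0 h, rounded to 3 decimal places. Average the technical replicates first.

0.289

Mean Ct: wwzC 0 h 32.420; wwzC 48 h 34.650; gyrA 0 h 17.050; gyrA 48 h 17.490
ΔCt(0 h) = 32.420 − 17.050 = 15.370
ΔCt(48 h) = 34.650 − 17.490 = 17.160
ΔΔCt = 17.160 − 15.370 = 1.790
Fold change = 2^(−1.790) = 0.2892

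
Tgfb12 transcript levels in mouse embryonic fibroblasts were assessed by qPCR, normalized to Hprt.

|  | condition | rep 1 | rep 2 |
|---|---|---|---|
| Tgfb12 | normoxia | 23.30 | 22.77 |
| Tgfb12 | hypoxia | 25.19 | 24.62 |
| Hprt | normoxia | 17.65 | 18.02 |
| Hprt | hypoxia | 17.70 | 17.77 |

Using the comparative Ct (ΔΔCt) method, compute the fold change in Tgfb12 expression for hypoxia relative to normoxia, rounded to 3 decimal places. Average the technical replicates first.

0.255

Mean Ct: Tgfb12 normoxia 23.035; Tgfb12 hypoxia 24.905; Hprt normoxia 17.835; Hprt hypoxia 17.735
ΔCt(normoxia) = 23.035 − 17.835 = 5.200
ΔCt(hypoxia) = 24.905 − 17.735 = 7.170
ΔΔCt = 7.170 − 5.200 = 1.970
Fold change = 2^(−1.970) = 0.2553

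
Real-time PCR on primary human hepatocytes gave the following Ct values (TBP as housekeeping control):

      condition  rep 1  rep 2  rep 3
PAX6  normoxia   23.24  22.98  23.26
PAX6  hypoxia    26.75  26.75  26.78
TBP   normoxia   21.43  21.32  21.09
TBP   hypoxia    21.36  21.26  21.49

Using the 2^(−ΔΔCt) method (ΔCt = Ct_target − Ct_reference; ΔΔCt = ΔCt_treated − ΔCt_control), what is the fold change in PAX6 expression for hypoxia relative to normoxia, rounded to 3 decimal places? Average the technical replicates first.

Mean Ct: PAX6 normoxia 23.160; PAX6 hypoxia 26.760; TBP normoxia 21.280; TBP hypoxia 21.370
ΔCt(normoxia) = 23.160 − 21.280 = 1.880
ΔCt(hypoxia) = 26.760 − 21.370 = 5.390
ΔΔCt = 5.390 − 1.880 = 3.510
Fold change = 2^(−3.510) = 0.0878

0.088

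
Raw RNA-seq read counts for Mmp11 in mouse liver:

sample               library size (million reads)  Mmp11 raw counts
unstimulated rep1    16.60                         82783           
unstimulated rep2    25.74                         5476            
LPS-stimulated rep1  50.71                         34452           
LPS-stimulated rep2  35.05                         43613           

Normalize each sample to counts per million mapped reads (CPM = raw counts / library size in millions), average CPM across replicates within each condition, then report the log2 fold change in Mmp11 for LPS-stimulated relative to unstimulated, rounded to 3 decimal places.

-1.435

CPM(unstimulated rep1) = 82783 / 16.60 = 4986.9277
CPM(unstimulated rep2) = 5476 / 25.74 = 212.7428
CPM(LPS-stimulated rep1) = 34452 / 50.71 = 679.3926
CPM(LPS-stimulated rep2) = 43613 / 35.05 = 1244.3081
mean CPM(unstimulated) = 2599.8353; mean CPM(LPS-stimulated) = 961.8504
Fold change = 961.8504 / 2599.8353 = 0.36997
log2(0.36997) = -1.4345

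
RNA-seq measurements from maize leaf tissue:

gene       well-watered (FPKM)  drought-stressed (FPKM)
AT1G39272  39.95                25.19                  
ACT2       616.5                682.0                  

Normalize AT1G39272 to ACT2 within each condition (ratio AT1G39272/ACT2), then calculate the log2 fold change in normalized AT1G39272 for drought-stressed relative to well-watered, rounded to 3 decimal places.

-0.811

AT1G39272/ACT2 (well-watered) = 39.95 / 616.5 = 0.064801
AT1G39272/ACT2 (drought-stressed) = 25.19 / 682.0 = 0.036935
Fold change = 0.036935 / 0.064801 = 0.5700
log2(0.5700) = -0.8110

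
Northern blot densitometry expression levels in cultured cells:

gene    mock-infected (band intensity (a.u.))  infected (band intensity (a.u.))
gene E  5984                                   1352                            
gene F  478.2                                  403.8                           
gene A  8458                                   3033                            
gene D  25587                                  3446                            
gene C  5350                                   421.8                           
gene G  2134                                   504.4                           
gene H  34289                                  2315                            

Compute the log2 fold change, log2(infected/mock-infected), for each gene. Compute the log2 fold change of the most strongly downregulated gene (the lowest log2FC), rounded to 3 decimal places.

-3.889

log2(1352/5984) = -2.146  (gene E)
log2(403.8/478.2) = -0.244  (gene F)
log2(3033/8458) = -1.480  (gene A)
log2(3446/25587) = -2.892  (gene D)
log2(421.8/5350) = -3.665  (gene C)
log2(504.4/2134) = -2.081  (gene G)
log2(2315/34289) = -3.889  (gene H)
gene H is most strongly downregulated.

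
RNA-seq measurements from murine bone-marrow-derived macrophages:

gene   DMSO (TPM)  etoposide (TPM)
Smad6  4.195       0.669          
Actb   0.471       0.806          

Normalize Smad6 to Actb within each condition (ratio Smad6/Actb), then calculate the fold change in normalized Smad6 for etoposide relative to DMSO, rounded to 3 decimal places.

0.093

Smad6/Actb (DMSO) = 4.195 / 0.471 = 8.9066
Smad6/Actb (etoposide) = 0.669 / 0.806 = 0.83002
Fold change = 0.83002 / 8.9066 = 0.0932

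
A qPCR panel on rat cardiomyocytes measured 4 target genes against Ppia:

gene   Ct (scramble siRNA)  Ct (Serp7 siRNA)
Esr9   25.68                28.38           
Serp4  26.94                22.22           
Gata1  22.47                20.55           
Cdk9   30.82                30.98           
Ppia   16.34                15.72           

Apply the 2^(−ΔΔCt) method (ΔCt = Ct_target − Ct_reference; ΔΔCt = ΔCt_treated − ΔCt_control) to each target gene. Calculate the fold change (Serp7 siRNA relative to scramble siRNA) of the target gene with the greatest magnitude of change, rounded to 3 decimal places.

Esr9: ΔΔCt = (28.38−15.72) − (25.68−16.34) = 12.66 − 9.34 = 3.32; fold change = 2^-3.32 = 0.100
Serp4: ΔΔCt = (22.22−15.72) − (26.94−16.34) = 6.50 − 10.60 = -4.10; fold change = 2^4.10 = 17.148
Gata1: ΔΔCt = (20.55−15.72) − (22.47−16.34) = 4.83 − 6.13 = -1.30; fold change = 2^1.30 = 2.462
Cdk9: ΔΔCt = (30.98−15.72) − (30.82−16.34) = 15.26 − 14.48 = 0.78; fold change = 2^-0.78 = 0.582
Serp4 has the largest |ΔΔCt| = 4.10.

17.148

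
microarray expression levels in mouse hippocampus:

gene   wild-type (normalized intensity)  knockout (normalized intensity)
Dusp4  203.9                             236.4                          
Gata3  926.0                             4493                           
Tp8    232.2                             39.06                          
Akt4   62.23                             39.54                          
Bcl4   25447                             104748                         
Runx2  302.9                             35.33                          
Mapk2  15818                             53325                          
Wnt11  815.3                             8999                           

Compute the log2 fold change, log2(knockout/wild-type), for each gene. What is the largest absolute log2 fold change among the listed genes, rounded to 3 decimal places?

log2(236.4/203.9) = 0.213  (Dusp4)
log2(4493/926.0) = 2.279  (Gata3)
log2(39.06/232.2) = -2.572  (Tp8)
log2(39.54/62.23) = -0.654  (Akt4)
log2(104748/25447) = 2.041  (Bcl4)
log2(35.33/302.9) = -3.100  (Runx2)
log2(53325/15818) = 1.753  (Mapk2)
log2(8999/815.3) = 3.464  (Wnt11)
The largest magnitude belongs to Wnt11.

3.464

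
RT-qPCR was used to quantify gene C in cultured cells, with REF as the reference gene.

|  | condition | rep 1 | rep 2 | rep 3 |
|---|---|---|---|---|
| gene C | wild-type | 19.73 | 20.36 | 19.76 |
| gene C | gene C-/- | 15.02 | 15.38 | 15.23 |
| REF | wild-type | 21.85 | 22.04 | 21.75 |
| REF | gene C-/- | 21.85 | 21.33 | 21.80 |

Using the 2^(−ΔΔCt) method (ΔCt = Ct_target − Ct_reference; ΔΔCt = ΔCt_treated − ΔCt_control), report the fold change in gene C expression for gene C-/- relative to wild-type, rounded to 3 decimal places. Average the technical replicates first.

22.943

Mean Ct: gene C wild-type 19.950; gene C gene C-/- 15.210; REF wild-type 21.880; REF gene C-/- 21.660
ΔCt(wild-type) = 19.950 − 21.880 = -1.930
ΔCt(gene C-/-) = 15.210 − 21.660 = -6.450
ΔΔCt = -6.450 − (-1.930) = -4.520
Fold change = 2^(−(-4.520)) = 2^4.520 = 22.9433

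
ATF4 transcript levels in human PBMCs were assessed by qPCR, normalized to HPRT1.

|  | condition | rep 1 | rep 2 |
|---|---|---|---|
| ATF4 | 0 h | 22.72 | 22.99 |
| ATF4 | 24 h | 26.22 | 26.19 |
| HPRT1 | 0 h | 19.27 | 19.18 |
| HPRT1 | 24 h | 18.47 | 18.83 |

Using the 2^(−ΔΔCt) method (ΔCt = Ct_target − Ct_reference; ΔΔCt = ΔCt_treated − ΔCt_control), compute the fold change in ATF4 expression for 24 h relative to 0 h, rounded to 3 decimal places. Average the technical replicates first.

0.066

Mean Ct: ATF4 0 h 22.855; ATF4 24 h 26.205; HPRT1 0 h 19.225; HPRT1 24 h 18.650
ΔCt(0 h) = 22.855 − 19.225 = 3.630
ΔCt(24 h) = 26.205 − 18.650 = 7.555
ΔΔCt = 7.555 − 3.630 = 3.925
Fold change = 2^(−3.925) = 0.0658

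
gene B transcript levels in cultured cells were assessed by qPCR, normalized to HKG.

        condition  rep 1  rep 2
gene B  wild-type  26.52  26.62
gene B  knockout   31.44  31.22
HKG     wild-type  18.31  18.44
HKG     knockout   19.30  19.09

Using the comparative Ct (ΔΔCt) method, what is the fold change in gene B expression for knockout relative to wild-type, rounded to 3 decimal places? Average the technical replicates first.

0.065

Mean Ct: gene B wild-type 26.570; gene B knockout 31.330; HKG wild-type 18.375; HKG knockout 19.195
ΔCt(wild-type) = 26.570 − 18.375 = 8.195
ΔCt(knockout) = 31.330 − 19.195 = 12.135
ΔΔCt = 12.135 − 8.195 = 3.940
Fold change = 2^(−3.940) = 0.0652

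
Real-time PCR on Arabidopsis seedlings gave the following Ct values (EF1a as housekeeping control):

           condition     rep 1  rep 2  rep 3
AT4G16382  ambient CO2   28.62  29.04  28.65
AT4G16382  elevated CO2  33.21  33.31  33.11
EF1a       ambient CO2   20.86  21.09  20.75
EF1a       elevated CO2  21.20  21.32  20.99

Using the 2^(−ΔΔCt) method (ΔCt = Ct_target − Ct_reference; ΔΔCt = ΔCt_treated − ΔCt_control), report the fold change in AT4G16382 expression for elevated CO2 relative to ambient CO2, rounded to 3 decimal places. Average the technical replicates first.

Mean Ct: AT4G16382 ambient CO2 28.770; AT4G16382 elevated CO2 33.210; EF1a ambient CO2 20.900; EF1a elevated CO2 21.170
ΔCt(ambient CO2) = 28.770 − 20.900 = 7.870
ΔCt(elevated CO2) = 33.210 − 21.170 = 12.040
ΔΔCt = 12.040 − 7.870 = 4.170
Fold change = 2^(−4.170) = 0.0556

0.056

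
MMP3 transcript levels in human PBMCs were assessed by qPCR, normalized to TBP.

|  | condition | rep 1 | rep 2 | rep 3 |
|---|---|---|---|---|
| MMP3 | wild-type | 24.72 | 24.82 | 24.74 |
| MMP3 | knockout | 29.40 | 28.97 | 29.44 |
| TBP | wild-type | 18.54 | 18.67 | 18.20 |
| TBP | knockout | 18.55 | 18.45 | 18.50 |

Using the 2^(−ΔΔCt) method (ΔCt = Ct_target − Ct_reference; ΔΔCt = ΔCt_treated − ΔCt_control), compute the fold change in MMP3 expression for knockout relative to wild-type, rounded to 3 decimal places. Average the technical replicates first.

Mean Ct: MMP3 wild-type 24.760; MMP3 knockout 29.270; TBP wild-type 18.470; TBP knockout 18.500
ΔCt(wild-type) = 24.760 − 18.470 = 6.290
ΔCt(knockout) = 29.270 − 18.500 = 10.770
ΔΔCt = 10.770 − 6.290 = 4.480
Fold change = 2^(−4.480) = 0.0448

0.045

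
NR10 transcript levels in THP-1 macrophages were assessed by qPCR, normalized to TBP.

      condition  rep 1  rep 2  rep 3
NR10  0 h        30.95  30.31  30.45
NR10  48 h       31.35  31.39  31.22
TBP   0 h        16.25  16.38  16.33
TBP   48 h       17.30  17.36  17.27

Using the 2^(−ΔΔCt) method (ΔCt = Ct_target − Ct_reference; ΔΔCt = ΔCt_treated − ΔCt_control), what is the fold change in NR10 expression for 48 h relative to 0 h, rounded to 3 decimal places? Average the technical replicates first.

Mean Ct: NR10 0 h 30.570; NR10 48 h 31.320; TBP 0 h 16.320; TBP 48 h 17.310
ΔCt(0 h) = 30.570 − 16.320 = 14.250
ΔCt(48 h) = 31.320 − 17.310 = 14.010
ΔΔCt = 14.010 − 14.250 = -0.240
Fold change = 2^(−(-0.240)) = 2^0.240 = 1.1810

1.181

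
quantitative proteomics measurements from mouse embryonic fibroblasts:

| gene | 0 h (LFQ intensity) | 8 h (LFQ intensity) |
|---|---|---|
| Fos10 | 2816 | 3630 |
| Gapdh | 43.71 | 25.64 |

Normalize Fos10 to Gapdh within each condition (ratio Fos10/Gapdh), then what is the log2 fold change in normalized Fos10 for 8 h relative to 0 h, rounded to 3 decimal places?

Fos10/Gapdh (0 h) = 2816 / 43.71 = 64.425
Fos10/Gapdh (8 h) = 3630 / 25.64 = 141.58
Fold change = 141.58 / 64.425 = 2.1975
log2(2.1975) = 1.1359

1.136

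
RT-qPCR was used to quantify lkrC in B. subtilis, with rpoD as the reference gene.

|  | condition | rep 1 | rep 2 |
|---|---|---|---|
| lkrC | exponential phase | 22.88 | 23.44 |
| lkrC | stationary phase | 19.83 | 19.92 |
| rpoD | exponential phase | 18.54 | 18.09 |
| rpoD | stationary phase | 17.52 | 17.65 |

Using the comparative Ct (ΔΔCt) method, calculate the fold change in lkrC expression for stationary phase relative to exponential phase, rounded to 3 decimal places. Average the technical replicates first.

5.877

Mean Ct: lkrC exponential phase 23.160; lkrC stationary phase 19.875; rpoD exponential phase 18.315; rpoD stationary phase 17.585
ΔCt(exponential phase) = 23.160 − 18.315 = 4.845
ΔCt(stationary phase) = 19.875 − 17.585 = 2.290
ΔΔCt = 2.290 − 4.845 = -2.555
Fold change = 2^(−(-2.555)) = 2^2.555 = 5.8767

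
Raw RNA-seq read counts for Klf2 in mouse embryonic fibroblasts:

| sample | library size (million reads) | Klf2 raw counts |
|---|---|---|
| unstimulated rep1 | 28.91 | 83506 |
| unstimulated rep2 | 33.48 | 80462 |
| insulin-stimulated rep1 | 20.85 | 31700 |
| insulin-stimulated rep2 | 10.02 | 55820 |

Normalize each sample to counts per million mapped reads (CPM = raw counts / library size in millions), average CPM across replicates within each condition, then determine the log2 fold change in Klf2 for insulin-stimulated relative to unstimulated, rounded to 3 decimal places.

0.422

CPM(unstimulated rep1) = 83506 / 28.91 = 2888.4815
CPM(unstimulated rep2) = 80462 / 33.48 = 2403.2855
CPM(insulin-stimulated rep1) = 31700 / 20.85 = 1520.3837
CPM(insulin-stimulated rep2) = 55820 / 10.02 = 5570.8583
mean CPM(unstimulated) = 2645.8835; mean CPM(insulin-stimulated) = 3545.6210
Fold change = 3545.6210 / 2645.8835 = 1.34005
log2(1.34005) = 0.4223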